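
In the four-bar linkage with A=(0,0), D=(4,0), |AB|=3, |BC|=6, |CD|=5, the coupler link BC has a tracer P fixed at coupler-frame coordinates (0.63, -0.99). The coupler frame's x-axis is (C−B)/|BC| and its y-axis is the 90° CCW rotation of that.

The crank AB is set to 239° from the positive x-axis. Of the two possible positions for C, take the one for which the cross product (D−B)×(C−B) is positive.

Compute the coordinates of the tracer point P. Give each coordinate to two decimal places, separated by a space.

-0.42 -2.25

A=(0,0), D=(4.00,0)
B = A + 3.00·(cos239°, sin239°) = (-1.5451, -2.5715)
|BD| = 6.1124
circle(B,6.00) ∩ circle(D,5.00): a=3.9560, h=4.5111
  candidates: C₊=(0.1459,3.1853) cross=27.574; C₋=(3.9416,-4.9997) cross=-27.574
  mode + wants cross > 0 → take C=(0.1459,3.1853) (cross=27.574)
ex = (C−B)/|BC| = (0.2818,0.9595); ey = (-0.9595,0.2818)
P = B + 0.63·ex + -0.99·ey = (-0.4177,-2.2461)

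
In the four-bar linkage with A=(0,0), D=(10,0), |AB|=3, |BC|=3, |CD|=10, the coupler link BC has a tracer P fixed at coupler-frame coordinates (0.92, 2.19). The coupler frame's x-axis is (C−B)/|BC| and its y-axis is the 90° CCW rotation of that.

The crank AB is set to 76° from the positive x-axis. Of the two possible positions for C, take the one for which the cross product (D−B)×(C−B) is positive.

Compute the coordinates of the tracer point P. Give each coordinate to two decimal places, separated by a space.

A=(0,0), D=(10.00,0)
B = A + 3.00·(cos76°, sin76°) = (0.7258, 2.9109)
|BD| = 9.7203
circle(B,3.00) ∩ circle(D,10.00): a=0.1792, h=2.9946
  candidates: C₊=(1.7936,5.7144) cross=29.109; C₋=(0.0000,0.0000) cross=-29.109
  mode + wants cross > 0 → take C=(1.7936,5.7144) (cross=29.109)
ex = (C−B)/|BC| = (0.3559,0.9345); ey = (-0.9345,0.3559)
P = B + 0.92·ex + 2.19·ey = (-0.9934,4.5501)

-0.99 4.55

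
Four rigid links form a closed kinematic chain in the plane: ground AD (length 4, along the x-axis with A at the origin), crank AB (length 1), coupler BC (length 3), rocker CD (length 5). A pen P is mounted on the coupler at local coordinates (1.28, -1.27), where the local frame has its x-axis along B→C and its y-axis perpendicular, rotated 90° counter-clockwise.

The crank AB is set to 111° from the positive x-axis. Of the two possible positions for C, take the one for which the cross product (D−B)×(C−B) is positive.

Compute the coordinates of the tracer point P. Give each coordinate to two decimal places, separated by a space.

1.28 1.69

A=(0,0), D=(4.00,0)
B = A + 1.00·(cos111°, sin111°) = (-0.3584, 0.9336)
|BD| = 4.4572
circle(B,3.00) ∩ circle(D,5.00): a=0.4338, h=2.9685
  candidates: C₊=(0.6875,3.7454) cross=13.231; C₋=(-0.5560,-2.0599) cross=-13.231
  mode + wants cross > 0 → take C=(0.6875,3.7454) (cross=13.231)
ex = (C−B)/|BC| = (0.3486,0.9373); ey = (-0.9373,0.3486)
P = B + 1.28·ex + -1.27·ey = (1.2782,1.6905)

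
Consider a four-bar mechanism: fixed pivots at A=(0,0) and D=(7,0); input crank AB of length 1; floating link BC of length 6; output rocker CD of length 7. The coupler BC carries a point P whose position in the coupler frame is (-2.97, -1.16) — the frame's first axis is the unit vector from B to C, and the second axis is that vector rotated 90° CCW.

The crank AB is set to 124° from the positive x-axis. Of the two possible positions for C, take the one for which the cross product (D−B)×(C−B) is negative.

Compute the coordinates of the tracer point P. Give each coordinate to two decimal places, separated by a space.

A=(0,0), D=(7.00,0)
B = A + 1.00·(cos124°, sin124°) = (-0.5592, 0.8290)
|BD| = 7.6045
circle(B,6.00) ∩ circle(D,7.00): a=2.9475, h=5.2261
  candidates: C₊=(2.9405,5.7027) cross=39.742; C₋=(1.8010,-4.6873) cross=-39.742
  mode - wants cross < 0 → take C=(1.8010,-4.6873) (cross=-39.742)
ex = (C−B)/|BC| = (0.3934,-0.9194); ey = (0.9194,0.3934)
P = B + -2.97·ex + -1.16·ey = (-2.7940,3.1033)

-2.79 3.10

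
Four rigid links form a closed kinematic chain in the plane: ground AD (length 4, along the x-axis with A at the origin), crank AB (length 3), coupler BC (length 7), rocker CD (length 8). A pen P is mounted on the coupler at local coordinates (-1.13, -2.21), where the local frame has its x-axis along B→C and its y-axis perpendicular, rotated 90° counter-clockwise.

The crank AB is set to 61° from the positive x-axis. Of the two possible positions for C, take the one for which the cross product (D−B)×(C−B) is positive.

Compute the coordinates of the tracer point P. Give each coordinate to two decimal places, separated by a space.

A=(0,0), D=(4.00,0)
B = A + 3.00·(cos61°, sin61°) = (1.4544, 2.6239)
|BD| = 3.6558
circle(B,7.00) ∩ circle(D,8.00): a=-0.2237, h=6.9964
  candidates: C₊=(6.3202,7.6561) cross=25.577; C₋=(-3.7229,-2.0873) cross=-25.577
  mode + wants cross > 0 → take C=(6.3202,7.6561) (cross=25.577)
ex = (C−B)/|BC| = (0.6951,0.7189); ey = (-0.7189,0.6951)
P = B + -1.13·ex + -2.21·ey = (2.2577,0.2753)

2.26 0.28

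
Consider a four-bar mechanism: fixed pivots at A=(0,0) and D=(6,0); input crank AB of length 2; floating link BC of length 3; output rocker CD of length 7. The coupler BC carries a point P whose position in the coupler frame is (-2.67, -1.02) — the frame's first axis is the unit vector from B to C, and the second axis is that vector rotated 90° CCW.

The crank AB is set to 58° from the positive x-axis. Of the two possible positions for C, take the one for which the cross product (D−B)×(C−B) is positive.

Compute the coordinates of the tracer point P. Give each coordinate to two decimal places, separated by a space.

2.31 -0.87

A=(0,0), D=(6.00,0)
B = A + 2.00·(cos58°, sin58°) = (1.0598, 1.6961)
|BD| = 5.2232
circle(B,3.00) ∩ circle(D,7.00): a=-1.2175, h=2.7419
  candidates: C₊=(0.7987,4.6847) cross=14.321; C₋=(-0.9820,-0.5018) cross=-14.321
  mode + wants cross > 0 → take C=(0.7987,4.6847) (cross=14.321)
ex = (C−B)/|BC| = (-0.0870,0.9962); ey = (-0.9962,-0.0870)
P = B + -2.67·ex + -1.02·ey = (2.3084,-0.8750)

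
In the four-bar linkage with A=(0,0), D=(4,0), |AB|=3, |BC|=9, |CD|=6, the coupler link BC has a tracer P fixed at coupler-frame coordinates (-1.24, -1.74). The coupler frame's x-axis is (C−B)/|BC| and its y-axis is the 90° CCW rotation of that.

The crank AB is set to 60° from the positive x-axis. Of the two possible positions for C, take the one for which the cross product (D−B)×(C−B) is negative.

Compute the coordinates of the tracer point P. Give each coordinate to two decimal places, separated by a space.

A=(0,0), D=(4.00,0)
B = A + 3.00·(cos60°, sin60°) = (1.5000, 2.5981)
|BD| = 3.6056
circle(B,9.00) ∩ circle(D,6.00): a=8.0432, h=4.0383
  candidates: C₊=(9.9868,-0.3976) cross=14.560; C₋=(4.1670,-5.9977) cross=-14.560
  mode - wants cross < 0 → take C=(4.1670,-5.9977) (cross=-14.560)
ex = (C−B)/|BC| = (0.2963,-0.9551); ey = (0.9551,0.2963)
P = B + -1.24·ex + -1.74·ey = (-0.5293,3.2668)

-0.53 3.27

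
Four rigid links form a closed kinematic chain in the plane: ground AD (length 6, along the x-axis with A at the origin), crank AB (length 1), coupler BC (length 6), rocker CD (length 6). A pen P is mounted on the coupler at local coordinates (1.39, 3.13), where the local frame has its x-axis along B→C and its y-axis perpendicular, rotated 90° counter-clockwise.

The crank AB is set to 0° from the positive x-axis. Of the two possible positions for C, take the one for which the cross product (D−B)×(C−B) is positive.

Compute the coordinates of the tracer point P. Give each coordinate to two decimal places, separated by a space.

-1.27 2.57

A=(0,0), D=(6.00,0)
B = A + 1.00·(cos0°, sin0°) = (1.0000, 0.0000)
|BD| = 5.0000
circle(B,6.00) ∩ circle(D,6.00): a=2.5000, h=5.4544
  candidates: C₊=(3.5000,5.4544) cross=27.272; C₋=(3.5000,-5.4544) cross=-27.272
  mode + wants cross > 0 → take C=(3.5000,5.4544) (cross=27.272)
ex = (C−B)/|BC| = (0.4167,0.9091); ey = (-0.9091,0.4167)
P = B + 1.39·ex + 3.13·ey = (-1.2662,2.5678)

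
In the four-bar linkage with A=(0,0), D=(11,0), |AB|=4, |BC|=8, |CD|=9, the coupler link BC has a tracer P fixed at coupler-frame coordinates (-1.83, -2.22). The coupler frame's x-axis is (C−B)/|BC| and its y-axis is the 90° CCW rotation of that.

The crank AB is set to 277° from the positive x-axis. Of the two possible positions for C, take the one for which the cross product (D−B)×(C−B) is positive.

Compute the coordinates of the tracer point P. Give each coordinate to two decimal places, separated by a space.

2.09 -6.36

A=(0,0), D=(11.00,0)
B = A + 4.00·(cos277°, sin277°) = (0.4875, -3.9702)
|BD| = 11.2372
circle(B,8.00) ∩ circle(D,9.00): a=4.8622, h=6.3529
  candidates: C₊=(2.7916,3.6908) cross=71.389; C₋=(7.2806,-8.1955) cross=-71.389
  mode + wants cross > 0 → take C=(2.7916,3.6908) (cross=71.389)
ex = (C−B)/|BC| = (0.2880,0.9576); ey = (-0.9576,0.2880)
P = B + -1.83·ex + -2.22·ey = (2.0863,-6.3620)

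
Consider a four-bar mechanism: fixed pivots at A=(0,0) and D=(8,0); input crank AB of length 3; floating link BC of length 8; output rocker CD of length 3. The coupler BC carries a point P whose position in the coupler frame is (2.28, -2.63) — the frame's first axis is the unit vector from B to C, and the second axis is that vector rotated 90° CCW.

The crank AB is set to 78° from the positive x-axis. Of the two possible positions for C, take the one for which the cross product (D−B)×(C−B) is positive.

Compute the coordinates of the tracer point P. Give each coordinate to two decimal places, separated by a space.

2.90 0.30

A=(0,0), D=(8.00,0)
B = A + 3.00·(cos78°, sin78°) = (0.6237, 2.9344)
|BD| = 7.9385
circle(B,8.00) ∩ circle(D,3.00): a=7.4334, h=2.9572
  candidates: C₊=(8.6237,2.9344) cross=23.476; C₋=(6.4375,-2.5610) cross=-23.476
  mode + wants cross > 0 → take C=(8.6237,2.9344) (cross=23.476)
ex = (C−B)/|BC| = (1.0000,-0.0000); ey = (0.0000,1.0000)
P = B + 2.28·ex + -2.63·ey = (2.9037,0.3044)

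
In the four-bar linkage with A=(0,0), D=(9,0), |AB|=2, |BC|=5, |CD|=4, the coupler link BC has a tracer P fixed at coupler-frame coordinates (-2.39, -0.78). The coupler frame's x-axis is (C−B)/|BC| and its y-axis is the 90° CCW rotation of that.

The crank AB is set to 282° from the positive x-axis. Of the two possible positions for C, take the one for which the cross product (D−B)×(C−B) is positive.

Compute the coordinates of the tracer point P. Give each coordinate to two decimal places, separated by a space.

A=(0,0), D=(9.00,0)
B = A + 2.00·(cos282°, sin282°) = (0.4158, -1.9563)
|BD| = 8.8043
circle(B,5.00) ∩ circle(D,4.00): a=4.9133, h=0.9273
  candidates: C₊=(5.0002,0.0396) cross=8.165; C₋=(5.4123,-1.7687) cross=-8.165
  mode + wants cross > 0 → take C=(5.0002,0.0396) (cross=8.165)
ex = (C−B)/|BC| = (0.9169,0.3992); ey = (-0.3992,0.9169)
P = B + -2.39·ex + -0.78·ey = (-1.4641,-3.6255)

-1.46 -3.63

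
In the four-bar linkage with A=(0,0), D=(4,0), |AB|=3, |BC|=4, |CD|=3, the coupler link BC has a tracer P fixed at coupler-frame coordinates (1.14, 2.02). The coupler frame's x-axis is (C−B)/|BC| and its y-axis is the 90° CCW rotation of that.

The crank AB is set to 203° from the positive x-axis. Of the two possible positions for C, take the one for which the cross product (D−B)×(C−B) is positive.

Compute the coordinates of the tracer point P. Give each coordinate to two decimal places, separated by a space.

A=(0,0), D=(4.00,0)
B = A + 3.00·(cos203°, sin203°) = (-2.7615, -1.1722)
|BD| = 6.8624
circle(B,4.00) ∩ circle(D,3.00): a=3.9412, h=0.6833
  candidates: C₊=(1.0051,0.1742) cross=4.689; C₋=(1.2385,-1.1722) cross=-4.689
  mode + wants cross > 0 → take C=(1.0051,0.1742) (cross=4.689)
ex = (C−B)/|BC| = (0.9416,0.3366); ey = (-0.3366,0.9416)
P = B + 1.14·ex + 2.02·ey = (-2.3680,1.1137)

-2.37 1.11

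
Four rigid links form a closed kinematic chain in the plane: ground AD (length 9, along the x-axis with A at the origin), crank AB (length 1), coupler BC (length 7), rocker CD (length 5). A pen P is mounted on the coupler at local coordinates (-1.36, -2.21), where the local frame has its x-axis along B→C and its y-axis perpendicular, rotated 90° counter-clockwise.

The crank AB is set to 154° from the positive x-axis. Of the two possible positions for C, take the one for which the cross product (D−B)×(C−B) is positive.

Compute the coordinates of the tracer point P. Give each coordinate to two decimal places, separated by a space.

-1.16 -2.14

A=(0,0), D=(9.00,0)
B = A + 1.00·(cos154°, sin154°) = (-0.8988, 0.4384)
|BD| = 9.9085
circle(B,7.00) ∩ circle(D,5.00): a=6.1653, h=3.3149
  candidates: C₊=(5.4072,3.4773) cross=32.846; C₋=(5.1138,-3.1461) cross=-32.846
  mode + wants cross > 0 → take C=(5.4072,3.4773) (cross=32.846)
ex = (C−B)/|BC| = (0.9009,0.4341); ey = (-0.4341,0.9009)
P = B + -1.36·ex + -2.21·ey = (-1.1645,-2.1429)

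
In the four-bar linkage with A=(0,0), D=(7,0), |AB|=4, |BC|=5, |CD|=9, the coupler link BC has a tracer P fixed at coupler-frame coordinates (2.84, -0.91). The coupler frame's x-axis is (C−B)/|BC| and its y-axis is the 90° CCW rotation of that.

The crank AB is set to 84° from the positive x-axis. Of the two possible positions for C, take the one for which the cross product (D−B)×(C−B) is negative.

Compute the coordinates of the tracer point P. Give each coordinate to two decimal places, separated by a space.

A=(0,0), D=(7.00,0)
B = A + 4.00·(cos84°, sin84°) = (0.4181, 3.9781)
|BD| = 7.6907
circle(B,5.00) ∩ circle(D,9.00): a=0.2046, h=4.9958
  candidates: C₊=(3.1773,8.1478) cross=38.421; C₋=(-1.9910,-0.4033) cross=-38.421
  mode - wants cross < 0 → take C=(-1.9910,-0.4033) (cross=-38.421)
ex = (C−B)/|BC| = (-0.4818,-0.8763); ey = (0.8763,-0.4818)
P = B + 2.84·ex + -0.91·ey = (-1.7476,1.9279)

-1.75 1.93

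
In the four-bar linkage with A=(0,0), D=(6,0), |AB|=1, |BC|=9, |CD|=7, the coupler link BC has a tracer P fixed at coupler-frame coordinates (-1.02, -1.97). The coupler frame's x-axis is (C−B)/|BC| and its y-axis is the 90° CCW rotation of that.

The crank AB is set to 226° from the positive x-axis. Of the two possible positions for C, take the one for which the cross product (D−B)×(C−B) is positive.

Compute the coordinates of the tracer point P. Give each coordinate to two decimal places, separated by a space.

A=(0,0), D=(6.00,0)
B = A + 1.00·(cos226°, sin226°) = (-0.6947, -0.7193)
|BD| = 6.7332
circle(B,9.00) ∩ circle(D,7.00): a=5.7429, h=6.9296
  candidates: C₊=(4.2750,6.7841) cross=46.658; C₋=(5.7557,-6.9957) cross=-46.658
  mode + wants cross > 0 → take C=(4.2750,6.7841) (cross=46.658)
ex = (C−B)/|BC| = (0.5522,0.8337); ey = (-0.8337,0.5522)
P = B + -1.02·ex + -1.97·ey = (0.3845,-2.6575)

0.38 -2.66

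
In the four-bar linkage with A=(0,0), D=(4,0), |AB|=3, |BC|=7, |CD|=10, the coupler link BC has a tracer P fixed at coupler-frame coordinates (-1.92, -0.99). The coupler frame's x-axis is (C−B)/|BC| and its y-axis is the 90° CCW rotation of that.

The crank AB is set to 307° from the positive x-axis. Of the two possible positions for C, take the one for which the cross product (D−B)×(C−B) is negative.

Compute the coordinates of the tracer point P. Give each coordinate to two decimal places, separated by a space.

1.36 -0.28

A=(0,0), D=(4.00,0)
B = A + 3.00·(cos307°, sin307°) = (1.8054, -2.3959)
|BD| = 3.2491
circle(B,7.00) ∩ circle(D,10.00): a=-6.2239, h=3.2037
  candidates: C₊=(-4.7608,-4.8216) cross=10.409; C₋=(-0.0360,-9.1494) cross=-10.409
  mode - wants cross < 0 → take C=(-0.0360,-9.1494) (cross=-10.409)
ex = (C−B)/|BC| = (-0.2631,-0.9648); ey = (0.9648,-0.2631)
P = B + -1.92·ex + -0.99·ey = (1.3554,-0.2831)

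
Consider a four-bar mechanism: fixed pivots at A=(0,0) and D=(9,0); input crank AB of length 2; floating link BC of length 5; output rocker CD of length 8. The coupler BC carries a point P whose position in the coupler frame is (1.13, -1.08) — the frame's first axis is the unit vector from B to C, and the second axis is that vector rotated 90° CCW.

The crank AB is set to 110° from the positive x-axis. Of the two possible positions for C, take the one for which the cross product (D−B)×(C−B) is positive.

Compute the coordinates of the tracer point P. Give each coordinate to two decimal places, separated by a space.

A=(0,0), D=(9.00,0)
B = A + 2.00·(cos110°, sin110°) = (-0.6840, 1.8794)
|BD| = 9.8647
circle(B,5.00) ∩ circle(D,8.00): a=2.9556, h=4.0329
  candidates: C₊=(2.9858,5.2753) cross=39.783; C₋=(1.4491,-2.6427) cross=-39.783
  mode + wants cross > 0 → take C=(2.9858,5.2753) (cross=39.783)
ex = (C−B)/|BC| = (0.7340,0.6792); ey = (-0.6792,0.7340)
P = B + 1.13·ex + -1.08·ey = (0.8789,1.8542)

0.88 1.85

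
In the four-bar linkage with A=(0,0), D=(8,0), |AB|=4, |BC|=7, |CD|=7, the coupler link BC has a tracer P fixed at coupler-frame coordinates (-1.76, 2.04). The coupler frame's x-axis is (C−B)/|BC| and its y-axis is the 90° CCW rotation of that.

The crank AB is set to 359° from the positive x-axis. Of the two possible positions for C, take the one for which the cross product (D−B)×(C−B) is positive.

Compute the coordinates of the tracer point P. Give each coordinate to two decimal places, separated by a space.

A=(0,0), D=(8.00,0)
B = A + 4.00·(cos359°, sin359°) = (3.9994, -0.0698)
|BD| = 4.0012
circle(B,7.00) ∩ circle(D,7.00): a=2.0006, h=6.7080
  candidates: C₊=(5.8827,6.6721) cross=26.840; C₋=(6.1167,-6.7419) cross=-26.840
  mode + wants cross > 0 → take C=(5.8827,6.6721) (cross=26.840)
ex = (C−B)/|BC| = (0.2690,0.9631); ey = (-0.9631,0.2690)
P = B + -1.76·ex + 2.04·ey = (1.5611,-1.2161)

1.56 -1.22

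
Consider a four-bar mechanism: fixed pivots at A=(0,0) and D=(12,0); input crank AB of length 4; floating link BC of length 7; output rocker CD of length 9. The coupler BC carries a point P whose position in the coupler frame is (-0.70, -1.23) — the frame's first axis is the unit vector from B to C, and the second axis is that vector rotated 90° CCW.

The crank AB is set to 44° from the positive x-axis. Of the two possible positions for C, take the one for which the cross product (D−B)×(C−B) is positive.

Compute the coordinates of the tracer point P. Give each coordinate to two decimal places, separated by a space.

3.30 1.43

A=(0,0), D=(12.00,0)
B = A + 4.00·(cos44°, sin44°) = (2.8774, 2.7786)
|BD| = 9.5364
circle(B,7.00) ∩ circle(D,9.00): a=3.0904, h=6.2809
  candidates: C₊=(7.6638,7.8865) cross=59.897; C₋=(4.0036,-4.1302) cross=-59.897
  mode + wants cross > 0 → take C=(7.6638,7.8865) (cross=59.897)
ex = (C−B)/|BC| = (0.6838,0.7297); ey = (-0.7297,0.6838)
P = B + -0.70·ex + -1.23·ey = (3.2962,1.4268)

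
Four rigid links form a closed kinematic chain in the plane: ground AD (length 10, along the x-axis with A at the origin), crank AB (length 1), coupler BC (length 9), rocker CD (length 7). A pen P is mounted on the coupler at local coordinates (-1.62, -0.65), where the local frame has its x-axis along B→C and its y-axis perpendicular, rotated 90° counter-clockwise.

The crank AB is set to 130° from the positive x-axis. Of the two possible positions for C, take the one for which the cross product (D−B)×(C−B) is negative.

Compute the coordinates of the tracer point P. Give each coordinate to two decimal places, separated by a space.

-2.25 1.44

A=(0,0), D=(10.00,0)
B = A + 1.00·(cos130°, sin130°) = (-0.6428, 0.7660)
|BD| = 10.6703
circle(B,9.00) ∩ circle(D,7.00): a=6.8346, h=5.8556
  candidates: C₊=(6.5946,6.1158) cross=62.481; C₋=(5.7538,-5.5651) cross=-62.481
  mode - wants cross < 0 → take C=(5.7538,-5.5651) (cross=-62.481)
ex = (C−B)/|BC| = (0.7107,-0.7035); ey = (0.7035,0.7107)
P = B + -1.62·ex + -0.65·ey = (-2.2514,1.4437)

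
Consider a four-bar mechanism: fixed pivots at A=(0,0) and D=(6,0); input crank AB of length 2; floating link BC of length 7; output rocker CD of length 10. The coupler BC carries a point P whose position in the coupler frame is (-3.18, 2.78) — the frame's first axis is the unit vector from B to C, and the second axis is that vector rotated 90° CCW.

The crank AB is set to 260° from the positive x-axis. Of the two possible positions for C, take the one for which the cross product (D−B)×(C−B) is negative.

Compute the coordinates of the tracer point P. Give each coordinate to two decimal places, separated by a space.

1.64 1.76

A=(0,0), D=(6.00,0)
B = A + 2.00·(cos260°, sin260°) = (-0.3473, -1.9696)
|BD| = 6.6459
circle(B,7.00) ∩ circle(D,10.00): a=-0.5140, h=6.9811
  candidates: C₊=(-2.9072,4.5455) cross=46.395; C₋=(1.2307,-8.7894) cross=-46.395
  mode - wants cross < 0 → take C=(1.2307,-8.7894) (cross=-46.395)
ex = (C−B)/|BC| = (0.2254,-0.9743); ey = (0.9743,0.2254)
P = B + -3.18·ex + 2.78·ey = (1.6443,1.7552)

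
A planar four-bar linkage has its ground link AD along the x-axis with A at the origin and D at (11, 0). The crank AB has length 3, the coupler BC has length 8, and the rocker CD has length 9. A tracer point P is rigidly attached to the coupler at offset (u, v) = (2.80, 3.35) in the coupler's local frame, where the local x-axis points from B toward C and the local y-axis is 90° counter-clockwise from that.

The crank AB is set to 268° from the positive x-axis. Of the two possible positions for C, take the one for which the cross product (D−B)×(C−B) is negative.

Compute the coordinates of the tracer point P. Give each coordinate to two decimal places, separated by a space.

4.13 -1.94

A=(0,0), D=(11.00,0)
B = A + 3.00·(cos268°, sin268°) = (-0.1047, -2.9982)
|BD| = 11.5023
circle(B,8.00) ∩ circle(D,9.00): a=5.0122, h=6.2352
  candidates: C₊=(3.1090,4.3280) cross=71.720; C₋=(6.3595,-7.7114) cross=-71.720
  mode - wants cross < 0 → take C=(6.3595,-7.7114) (cross=-71.720)
ex = (C−B)/|BC| = (0.8080,-0.5892); ey = (0.5892,0.8080)
P = B + 2.80·ex + 3.35·ey = (4.1314,-1.9409)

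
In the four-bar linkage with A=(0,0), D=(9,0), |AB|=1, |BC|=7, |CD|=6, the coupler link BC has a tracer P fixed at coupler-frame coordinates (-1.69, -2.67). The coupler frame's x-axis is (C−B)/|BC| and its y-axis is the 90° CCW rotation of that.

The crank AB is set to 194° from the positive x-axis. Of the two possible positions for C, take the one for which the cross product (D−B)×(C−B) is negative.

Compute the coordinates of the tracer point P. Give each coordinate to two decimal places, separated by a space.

A=(0,0), D=(9.00,0)
B = A + 1.00·(cos194°, sin194°) = (-0.9703, -0.2419)
|BD| = 9.9732
circle(B,7.00) ∩ circle(D,6.00): a=5.6384, h=4.1484
  candidates: C₊=(4.5658,4.0420) cross=41.373; C₋=(4.7670,-4.2523) cross=-41.373
  mode - wants cross < 0 → take C=(4.7670,-4.2523) (cross=-41.373)
ex = (C−B)/|BC| = (0.8196,-0.5729); ey = (0.5729,0.8196)
P = B + -1.69·ex + -2.67·ey = (-3.8851,-1.4621)

-3.89 -1.46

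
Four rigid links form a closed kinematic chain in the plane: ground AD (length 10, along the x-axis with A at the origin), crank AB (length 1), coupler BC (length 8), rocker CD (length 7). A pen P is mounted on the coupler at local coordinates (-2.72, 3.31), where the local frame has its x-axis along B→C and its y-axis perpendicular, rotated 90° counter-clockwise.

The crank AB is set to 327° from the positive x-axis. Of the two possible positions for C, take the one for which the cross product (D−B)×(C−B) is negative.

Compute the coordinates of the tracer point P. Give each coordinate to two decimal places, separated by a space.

A=(0,0), D=(10.00,0)
B = A + 1.00·(cos327°, sin327°) = (0.8387, -0.5446)
|BD| = 9.1775
circle(B,8.00) ∩ circle(D,7.00): a=5.4060, h=5.8971
  candidates: C₊=(5.8851,5.6629) cross=54.120; C₋=(6.5851,-6.1105) cross=-54.120
  mode - wants cross < 0 → take C=(6.5851,-6.1105) (cross=-54.120)
ex = (C−B)/|BC| = (0.7183,-0.6957); ey = (0.6957,0.7183)
P = B + -2.72·ex + 3.31·ey = (1.1878,3.7253)

1.19 3.73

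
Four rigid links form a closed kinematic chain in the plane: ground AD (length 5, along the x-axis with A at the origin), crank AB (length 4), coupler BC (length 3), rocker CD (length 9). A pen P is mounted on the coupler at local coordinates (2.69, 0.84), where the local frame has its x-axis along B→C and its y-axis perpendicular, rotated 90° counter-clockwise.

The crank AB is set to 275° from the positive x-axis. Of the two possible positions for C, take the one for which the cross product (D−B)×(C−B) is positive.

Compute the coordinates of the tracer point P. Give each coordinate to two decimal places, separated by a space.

-1.88 -5.71

A=(0,0), D=(5.00,0)
B = A + 4.00·(cos275°, sin275°) = (0.3486, -3.9848)
|BD| = 6.1248
circle(B,3.00) ∩ circle(D,9.00): a=-2.8153, h=1.0365
  candidates: C₊=(-2.4637,-5.0293) cross=6.348; C₋=(-1.1151,-6.6035) cross=-6.348
  mode + wants cross > 0 → take C=(-2.4637,-5.0293) (cross=6.348)
ex = (C−B)/|BC| = (-0.9374,-0.3482); ey = (0.3482,-0.9374)
P = B + 2.69·ex + 0.84·ey = (-1.8806,-5.7088)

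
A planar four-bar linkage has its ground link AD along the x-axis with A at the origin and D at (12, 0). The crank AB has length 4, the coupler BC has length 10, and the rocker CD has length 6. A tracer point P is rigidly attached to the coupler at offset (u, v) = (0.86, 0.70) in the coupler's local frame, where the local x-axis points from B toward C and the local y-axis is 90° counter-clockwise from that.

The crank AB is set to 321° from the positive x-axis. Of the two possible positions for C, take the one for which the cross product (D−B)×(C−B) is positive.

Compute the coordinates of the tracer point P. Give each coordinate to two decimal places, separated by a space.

3.09 -1.41

A=(0,0), D=(12.00,0)
B = A + 4.00·(cos321°, sin321°) = (3.1086, -2.5173)
|BD| = 9.2409
circle(B,10.00) ∩ circle(D,6.00): a=8.0833, h=5.8873
  candidates: C₊=(9.2825,5.3493) cross=54.404; C₋=(12.4899,-5.9800) cross=-54.404
  mode + wants cross > 0 → take C=(9.2825,5.3493) (cross=54.404)
ex = (C−B)/|BC| = (0.6174,0.7867); ey = (-0.7867,0.6174)
P = B + 0.86·ex + 0.70·ey = (3.0889,-1.4086)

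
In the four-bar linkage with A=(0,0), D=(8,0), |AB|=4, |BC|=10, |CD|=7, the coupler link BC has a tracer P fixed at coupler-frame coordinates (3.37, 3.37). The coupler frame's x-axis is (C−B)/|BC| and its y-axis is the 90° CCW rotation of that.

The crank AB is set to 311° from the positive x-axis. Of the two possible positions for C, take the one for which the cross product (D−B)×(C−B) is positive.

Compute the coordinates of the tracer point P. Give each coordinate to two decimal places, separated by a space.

0.38 1.18

A=(0,0), D=(8.00,0)
B = A + 4.00·(cos311°, sin311°) = (2.6242, -3.0188)
|BD| = 6.1654
circle(B,10.00) ∩ circle(D,7.00): a=7.2187, h=6.9203
  candidates: C₊=(5.5299,6.5497) cross=42.666; C₋=(12.3068,-5.5182) cross=-42.666
  mode + wants cross > 0 → take C=(5.5299,6.5497) (cross=42.666)
ex = (C−B)/|BC| = (0.2906,0.9569); ey = (-0.9569,0.2906)
P = B + 3.37·ex + 3.37·ey = (0.3788,1.1850)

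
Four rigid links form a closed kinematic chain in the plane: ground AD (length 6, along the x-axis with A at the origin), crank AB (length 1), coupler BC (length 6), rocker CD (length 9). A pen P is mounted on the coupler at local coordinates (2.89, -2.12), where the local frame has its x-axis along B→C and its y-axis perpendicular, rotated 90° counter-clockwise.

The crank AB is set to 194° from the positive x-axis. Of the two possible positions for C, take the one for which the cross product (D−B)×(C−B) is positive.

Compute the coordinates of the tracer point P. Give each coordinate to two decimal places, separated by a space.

1.18 2.63

A=(0,0), D=(6.00,0)
B = A + 1.00·(cos194°, sin194°) = (-0.9703, -0.2419)
|BD| = 6.9745
circle(B,6.00) ∩ circle(D,9.00): a=0.2612, h=5.9943
  candidates: C₊=(-0.9172,5.7578) cross=41.807; C₋=(-0.5013,-6.2236) cross=-41.807
  mode + wants cross > 0 → take C=(-0.9172,5.7578) (cross=41.807)
ex = (C−B)/|BC| = (0.0089,1.0000); ey = (-1.0000,0.0089)
P = B + 2.89·ex + -2.12·ey = (1.1752,2.6292)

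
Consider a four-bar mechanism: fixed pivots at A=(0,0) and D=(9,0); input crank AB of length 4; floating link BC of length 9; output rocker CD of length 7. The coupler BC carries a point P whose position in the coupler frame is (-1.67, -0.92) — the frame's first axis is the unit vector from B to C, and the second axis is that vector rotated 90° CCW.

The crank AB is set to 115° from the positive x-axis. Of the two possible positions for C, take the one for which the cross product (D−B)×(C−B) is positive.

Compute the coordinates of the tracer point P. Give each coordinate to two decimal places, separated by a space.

-2.96 2.20

A=(0,0), D=(9.00,0)
B = A + 4.00·(cos115°, sin115°) = (-1.6905, 3.6252)
|BD| = 11.2884
circle(B,9.00) ∩ circle(D,7.00): a=7.0616, h=5.5798
  candidates: C₊=(6.7890,6.6416) cross=62.987; C₋=(3.2051,-3.9268) cross=-62.987
  mode + wants cross > 0 → take C=(6.7890,6.6416) (cross=62.987)
ex = (C−B)/|BC| = (0.9422,0.3352); ey = (-0.3352,0.9422)
P = B + -1.67·ex + -0.92·ey = (-2.9555,2.1987)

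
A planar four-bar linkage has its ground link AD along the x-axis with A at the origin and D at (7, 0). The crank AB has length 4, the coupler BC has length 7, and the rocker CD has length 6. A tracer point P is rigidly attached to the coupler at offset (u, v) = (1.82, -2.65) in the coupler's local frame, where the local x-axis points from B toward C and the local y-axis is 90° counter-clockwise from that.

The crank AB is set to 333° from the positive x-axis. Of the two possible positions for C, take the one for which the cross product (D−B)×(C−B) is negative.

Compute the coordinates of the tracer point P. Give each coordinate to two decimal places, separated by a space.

3.76 -5.02

A=(0,0), D=(7.00,0)
B = A + 4.00·(cos333°, sin333°) = (3.5640, -1.8160)
|BD| = 3.8863
circle(B,7.00) ∩ circle(D,6.00): a=3.6157, h=5.9939
  candidates: C₊=(3.9600,5.1728) cross=23.294; C₋=(9.5615,-5.4258) cross=-23.294
  mode - wants cross < 0 → take C=(9.5615,-5.4258) (cross=-23.294)
ex = (C−B)/|BC| = (0.8568,-0.5157); ey = (0.5157,0.8568)
P = B + 1.82·ex + -2.65·ey = (3.7568,-5.0250)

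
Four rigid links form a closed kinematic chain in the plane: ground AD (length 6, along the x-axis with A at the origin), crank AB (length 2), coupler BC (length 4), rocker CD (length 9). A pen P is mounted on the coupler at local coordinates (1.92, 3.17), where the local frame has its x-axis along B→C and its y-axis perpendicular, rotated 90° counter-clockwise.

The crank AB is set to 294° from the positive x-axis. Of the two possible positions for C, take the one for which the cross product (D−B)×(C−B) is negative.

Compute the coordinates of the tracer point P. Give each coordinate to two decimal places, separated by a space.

A=(0,0), D=(6.00,0)
B = A + 2.00·(cos294°, sin294°) = (0.8135, -1.8271)
|BD| = 5.4989
circle(B,4.00) ∩ circle(D,9.00): a=-3.1608, h=2.4514
  candidates: C₊=(-2.9822,-0.5651) cross=13.480; C₋=(-1.3532,-5.1895) cross=-13.480
  mode - wants cross < 0 → take C=(-1.3532,-5.1895) (cross=-13.480)
ex = (C−B)/|BC| = (-0.5417,-0.8406); ey = (0.8406,-0.5417)
P = B + 1.92·ex + 3.17·ey = (2.4382,-5.1581)

2.44 -5.16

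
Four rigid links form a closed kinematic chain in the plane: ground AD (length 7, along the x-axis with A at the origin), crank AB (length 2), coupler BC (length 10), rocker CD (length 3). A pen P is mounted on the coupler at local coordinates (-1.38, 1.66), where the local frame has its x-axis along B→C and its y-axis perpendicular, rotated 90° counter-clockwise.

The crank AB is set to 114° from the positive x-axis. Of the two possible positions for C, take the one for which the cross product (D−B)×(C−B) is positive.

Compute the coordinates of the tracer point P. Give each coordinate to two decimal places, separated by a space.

-2.23 3.45

A=(0,0), D=(7.00,0)
B = A + 2.00·(cos114°, sin114°) = (-0.8135, 1.8271)
|BD| = 8.0243
circle(B,10.00) ∩ circle(D,3.00): a=9.6824, h=2.5001
  candidates: C₊=(9.1839,2.0569) cross=20.061; C₋=(8.0454,-2.8120) cross=-20.061
  mode + wants cross > 0 → take C=(9.1839,2.0569) (cross=20.061)
ex = (C−B)/|BC| = (0.9997,0.0230); ey = (-0.0230,0.9997)
P = B + -1.38·ex + 1.66·ey = (-2.2312,3.4549)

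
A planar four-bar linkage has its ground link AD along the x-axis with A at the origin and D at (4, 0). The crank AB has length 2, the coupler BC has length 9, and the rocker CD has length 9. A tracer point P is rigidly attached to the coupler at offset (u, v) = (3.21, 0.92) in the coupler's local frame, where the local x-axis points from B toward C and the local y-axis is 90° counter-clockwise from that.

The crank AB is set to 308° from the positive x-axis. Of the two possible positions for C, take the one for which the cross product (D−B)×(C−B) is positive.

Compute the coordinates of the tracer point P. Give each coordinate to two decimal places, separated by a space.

-0.71 1.14

A=(0,0), D=(4.00,0)
B = A + 2.00·(cos308°, sin308°) = (1.2313, -1.5760)
|BD| = 3.1858
circle(B,9.00) ∩ circle(D,9.00): a=1.5929, h=8.8579
  candidates: C₊=(-1.7663,6.9101) cross=28.220; C₋=(6.9977,-8.4861) cross=-28.220
  mode + wants cross > 0 → take C=(-1.7663,6.9101) (cross=28.220)
ex = (C−B)/|BC| = (-0.3331,0.9429); ey = (-0.9429,-0.3331)
P = B + 3.21·ex + 0.92·ey = (-0.7053,1.1443)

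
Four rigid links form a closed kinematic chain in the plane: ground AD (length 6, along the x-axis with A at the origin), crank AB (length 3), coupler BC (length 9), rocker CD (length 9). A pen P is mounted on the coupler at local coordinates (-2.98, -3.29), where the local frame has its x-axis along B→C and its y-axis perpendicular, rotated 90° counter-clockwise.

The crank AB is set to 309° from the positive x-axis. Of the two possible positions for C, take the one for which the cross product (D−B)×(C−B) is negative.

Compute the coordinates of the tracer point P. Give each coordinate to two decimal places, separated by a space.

-2.55 -2.53

A=(0,0), D=(6.00,0)
B = A + 3.00·(cos309°, sin309°) = (1.8880, -2.3314)
|BD| = 4.7270
circle(B,9.00) ∩ circle(D,9.00): a=2.3635, h=8.6841
  candidates: C₊=(-0.3392,6.3886) cross=41.050; C₋=(8.2271,-8.7201) cross=-41.050
  mode - wants cross < 0 → take C=(8.2271,-8.7201) (cross=-41.050)
ex = (C−B)/|BC| = (0.7044,-0.7098); ey = (0.7098,0.7044)
P = B + -2.98·ex + -3.29·ey = (-2.5464,-2.5334)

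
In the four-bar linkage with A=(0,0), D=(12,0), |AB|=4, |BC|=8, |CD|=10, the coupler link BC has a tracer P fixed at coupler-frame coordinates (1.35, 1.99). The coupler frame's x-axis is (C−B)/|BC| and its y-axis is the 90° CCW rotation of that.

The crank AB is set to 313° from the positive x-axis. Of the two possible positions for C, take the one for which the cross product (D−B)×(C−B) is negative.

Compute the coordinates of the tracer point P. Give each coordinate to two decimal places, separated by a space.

5.12 -2.70

A=(0,0), D=(12.00,0)
B = A + 4.00·(cos313°, sin313°) = (2.7280, -2.9254)
|BD| = 9.7226
circle(B,8.00) ∩ circle(D,10.00): a=3.0099, h=7.4122
  candidates: C₊=(3.3682,5.0489) cross=72.065; C₋=(7.8287,-9.0885) cross=-72.065
  mode - wants cross < 0 → take C=(7.8287,-9.0885) (cross=-72.065)
ex = (C−B)/|BC| = (0.6376,-0.7704); ey = (0.7704,0.6376)
P = B + 1.35·ex + 1.99·ey = (5.1218,-2.6966)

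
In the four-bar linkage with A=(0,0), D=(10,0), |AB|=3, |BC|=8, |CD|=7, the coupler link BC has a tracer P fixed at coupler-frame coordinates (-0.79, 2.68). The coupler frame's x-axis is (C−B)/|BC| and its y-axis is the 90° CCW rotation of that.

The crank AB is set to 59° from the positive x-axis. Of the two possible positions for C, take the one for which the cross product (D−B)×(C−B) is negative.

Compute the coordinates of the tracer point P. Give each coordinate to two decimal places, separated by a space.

3.66 4.39

A=(0,0), D=(10.00,0)
B = A + 3.00·(cos59°, sin59°) = (1.5451, 2.5715)
|BD| = 8.8373
circle(B,8.00) ∩ circle(D,7.00): a=5.2673, h=6.0212
  candidates: C₊=(8.3366,6.7995) cross=53.211; C₋=(4.8324,-4.7219) cross=-53.211
  mode - wants cross < 0 → take C=(4.8324,-4.7219) (cross=-53.211)
ex = (C−B)/|BC| = (0.4109,-0.9117); ey = (0.9117,0.4109)
P = B + -0.79·ex + 2.68·ey = (3.6638,4.3930)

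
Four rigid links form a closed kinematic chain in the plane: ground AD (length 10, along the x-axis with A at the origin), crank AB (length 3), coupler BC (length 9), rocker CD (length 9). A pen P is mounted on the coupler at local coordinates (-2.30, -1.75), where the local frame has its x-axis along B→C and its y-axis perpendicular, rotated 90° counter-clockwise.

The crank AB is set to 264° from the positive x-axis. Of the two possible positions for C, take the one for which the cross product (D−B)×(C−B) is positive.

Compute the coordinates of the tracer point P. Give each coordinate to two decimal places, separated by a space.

0.52 -5.75

A=(0,0), D=(10.00,0)
B = A + 3.00·(cos264°, sin264°) = (-0.3136, -2.9836)
|BD| = 10.7365
circle(B,9.00) ∩ circle(D,9.00): a=5.3682, h=7.2237
  candidates: C₊=(2.8358,5.4474) cross=77.557; C₋=(6.8506,-8.4310) cross=-77.557
  mode + wants cross > 0 → take C=(2.8358,5.4474) (cross=77.557)
ex = (C−B)/|BC| = (0.3499,0.9368); ey = (-0.9368,0.3499)
P = B + -2.30·ex + -1.75·ey = (0.5209,-5.7505)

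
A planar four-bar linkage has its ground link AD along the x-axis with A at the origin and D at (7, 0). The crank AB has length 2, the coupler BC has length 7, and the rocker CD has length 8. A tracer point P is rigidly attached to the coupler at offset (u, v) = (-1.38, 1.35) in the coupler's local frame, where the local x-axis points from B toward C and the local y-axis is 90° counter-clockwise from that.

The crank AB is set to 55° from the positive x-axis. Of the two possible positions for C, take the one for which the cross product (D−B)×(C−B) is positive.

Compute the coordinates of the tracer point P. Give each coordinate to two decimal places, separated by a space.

A=(0,0), D=(7.00,0)
B = A + 2.00·(cos55°, sin55°) = (1.1472, 1.6383)
|BD| = 6.0778
circle(B,7.00) ∩ circle(D,8.00): a=1.8049, h=6.7633
  candidates: C₊=(4.7083,7.6647) cross=41.106; C₋=(1.0622,-5.3612) cross=-41.106
  mode + wants cross > 0 → take C=(4.7083,7.6647) (cross=41.106)
ex = (C−B)/|BC| = (0.5087,0.8609); ey = (-0.8609,0.5087)
P = B + -1.38·ex + 1.35·ey = (-0.7172,1.1370)

-0.72 1.14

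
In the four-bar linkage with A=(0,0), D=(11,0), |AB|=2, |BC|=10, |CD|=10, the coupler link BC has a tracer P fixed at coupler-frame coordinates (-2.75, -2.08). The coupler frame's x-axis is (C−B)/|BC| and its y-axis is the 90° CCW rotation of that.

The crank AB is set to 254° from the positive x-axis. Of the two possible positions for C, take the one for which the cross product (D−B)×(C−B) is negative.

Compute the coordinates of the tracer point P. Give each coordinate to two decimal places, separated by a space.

-3.97 -1.47

A=(0,0), D=(11.00,0)
B = A + 2.00·(cos254°, sin254°) = (-0.5513, -1.9225)
|BD| = 11.7102
circle(B,10.00) ∩ circle(D,10.00): a=5.8551, h=8.1067
  candidates: C₊=(3.8934,7.0354) cross=94.930; C₋=(6.5553,-8.9579) cross=-94.930
  mode - wants cross < 0 → take C=(6.5553,-8.9579) (cross=-94.930)
ex = (C−B)/|BC| = (0.7107,-0.7035); ey = (0.7035,0.7107)
P = B + -2.75·ex + -2.08·ey = (-3.9689,-1.4660)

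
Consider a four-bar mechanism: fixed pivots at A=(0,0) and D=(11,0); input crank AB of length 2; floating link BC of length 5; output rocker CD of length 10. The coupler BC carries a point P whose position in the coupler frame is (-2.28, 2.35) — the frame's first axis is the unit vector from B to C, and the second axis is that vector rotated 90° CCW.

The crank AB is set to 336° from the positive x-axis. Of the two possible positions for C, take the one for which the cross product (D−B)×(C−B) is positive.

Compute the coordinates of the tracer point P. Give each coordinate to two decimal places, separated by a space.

-0.56 -3.05

A=(0,0), D=(11.00,0)
B = A + 2.00·(cos336°, sin336°) = (1.8271, -0.8135)
|BD| = 9.2089
circle(B,5.00) ∩ circle(D,10.00): a=0.5323, h=4.9716
  candidates: C₊=(1.9182,4.1857) cross=45.783; C₋=(2.7965,-5.7186) cross=-45.783
  mode + wants cross > 0 → take C=(1.9182,4.1857) (cross=45.783)
ex = (C−B)/|BC| = (0.0182,0.9998); ey = (-0.9998,0.0182)
P = B + -2.28·ex + 2.35·ey = (-0.5640,-3.0503)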